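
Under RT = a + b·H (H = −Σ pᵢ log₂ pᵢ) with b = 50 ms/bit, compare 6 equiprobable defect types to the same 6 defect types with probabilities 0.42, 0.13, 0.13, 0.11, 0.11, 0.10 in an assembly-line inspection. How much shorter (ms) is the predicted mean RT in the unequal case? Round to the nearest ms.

13 ms

Equiprobable entropy H₀ = log₂ 6 = 2.5850 bits.
Skewed entropy H = −Σ pᵢ log₂ pᵢ = 2.3237 bits.
ΔRT = b·(H₀ − H) = 50 × 0.2613 = 13.06 ms.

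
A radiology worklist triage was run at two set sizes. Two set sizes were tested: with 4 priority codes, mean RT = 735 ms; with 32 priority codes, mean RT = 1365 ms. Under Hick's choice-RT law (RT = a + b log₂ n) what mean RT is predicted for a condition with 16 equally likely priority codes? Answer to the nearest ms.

1155 ms

With log₂ n on the abscissa the relation is linear; from the two conditions:
  b = (1365 − 735) / (log₂ 32 − log₂ 4) = 630 / (5 − 2) = 210 ms/bit
  a = 735 − 210 × 2 = 315 ms
Then RT(16) = 315 + 210 × log₂ 16 = 315 + 210 × 4 ≈ 1155.000 ms.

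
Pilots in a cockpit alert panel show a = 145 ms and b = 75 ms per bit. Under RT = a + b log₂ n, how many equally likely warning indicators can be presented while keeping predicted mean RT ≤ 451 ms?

16

Information budget: (451 − 145)/75 = 4.0800 bits, so n ≤ 2^4.0800 = 16.912 → at most 16.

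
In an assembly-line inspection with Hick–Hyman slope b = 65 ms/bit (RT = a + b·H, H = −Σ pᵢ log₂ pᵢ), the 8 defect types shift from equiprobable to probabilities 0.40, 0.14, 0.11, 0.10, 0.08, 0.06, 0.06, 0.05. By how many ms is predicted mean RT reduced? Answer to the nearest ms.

26 ms

The RT saving is b·ΔH. Equiprobable H₀ = log₂(8) = 3.0000 bits; with the given probabilities H = 2.6030 bits.
b·(H₀ − H) = 65 × (3.0000 − 2.6030) = 25.80 ms.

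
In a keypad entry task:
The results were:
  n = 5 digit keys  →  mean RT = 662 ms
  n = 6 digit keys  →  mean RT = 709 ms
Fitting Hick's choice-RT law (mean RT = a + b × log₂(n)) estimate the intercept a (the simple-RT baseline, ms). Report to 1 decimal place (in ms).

247.1 ms

Slope: b = (709 − 662) / (log₂ 6 − log₂ 5) = 47/0.2630 = 178.684 ms/bit.
Intercept: a = 662 − 178.684·log₂(5) = 247.109 ms.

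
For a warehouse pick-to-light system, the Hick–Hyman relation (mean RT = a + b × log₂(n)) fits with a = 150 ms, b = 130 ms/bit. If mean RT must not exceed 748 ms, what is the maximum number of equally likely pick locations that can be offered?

Information budget: (748 − 150)/130 = 4.6000 bits, so n ≤ 2^4.6000 = 24.251 → at most 24.

24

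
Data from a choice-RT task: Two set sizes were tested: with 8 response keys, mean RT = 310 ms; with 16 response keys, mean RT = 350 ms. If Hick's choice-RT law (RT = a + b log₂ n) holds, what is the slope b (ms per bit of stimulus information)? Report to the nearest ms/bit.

40 ms/bit

The slope on a log₂ axis is (350 − 310) / (4 − 3) = 40 ms/bit.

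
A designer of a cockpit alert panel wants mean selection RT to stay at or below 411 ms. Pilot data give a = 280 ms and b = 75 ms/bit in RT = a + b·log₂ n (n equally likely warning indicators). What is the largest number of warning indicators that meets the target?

Information budget: (411 − 280)/75 = 1.7467 bits, so n ≤ 2^1.7467 = 3.356 → at most 3.

3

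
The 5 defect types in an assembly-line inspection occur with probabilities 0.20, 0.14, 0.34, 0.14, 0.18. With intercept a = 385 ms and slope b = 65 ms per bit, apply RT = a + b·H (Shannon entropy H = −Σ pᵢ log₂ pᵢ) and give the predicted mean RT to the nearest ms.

530 ms

Entropy contributions −pᵢ log₂ pᵢ: 0.4644, 0.3971, 0.5292, 0.3971, 0.4453; sum H = 2.2331 bits.
RT = a + bH = 385 + 65·2.2331 = 530.15 ms.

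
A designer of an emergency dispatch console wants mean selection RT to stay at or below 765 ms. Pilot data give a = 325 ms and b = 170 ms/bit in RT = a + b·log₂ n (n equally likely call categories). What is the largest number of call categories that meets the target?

6

Set 325 + 170·log₂ n ≤ 765 → log₂ n ≤ (765 − 325)/170 = 2.5882.
So n ≤ 2^2.5882 = 6.014; the largest integer n is 6.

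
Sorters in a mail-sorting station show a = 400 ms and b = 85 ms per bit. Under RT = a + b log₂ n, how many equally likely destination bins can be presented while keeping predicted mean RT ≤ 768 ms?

20

85·log₂ n ≤ 768 − 400 = 368, giving log₂ n ≤ 4.3294 and n ≤ 20.104. The largest whole number is 20.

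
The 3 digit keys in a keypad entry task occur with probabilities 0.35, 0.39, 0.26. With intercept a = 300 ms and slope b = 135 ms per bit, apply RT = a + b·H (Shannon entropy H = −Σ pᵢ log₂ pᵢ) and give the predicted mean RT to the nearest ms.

H = 0.35·log₂(1/0.35) + 0.39·log₂(1/0.39) + 0.26·log₂(1/0.26) = 1.5652 bits.
RT = 300 + 135 × 1.5652 = 511.30 ms.

511 ms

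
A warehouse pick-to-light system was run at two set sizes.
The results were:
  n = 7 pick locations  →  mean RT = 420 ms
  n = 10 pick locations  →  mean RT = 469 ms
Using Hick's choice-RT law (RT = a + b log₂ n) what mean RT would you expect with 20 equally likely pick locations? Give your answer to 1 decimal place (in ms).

564.2 ms

Fit slope and intercept:
  b = (469 − 420) / (log₂ 10 − log₂ 7) = 49 / (3.3219 − 2.8074) = 95.225 ms/bit
  a = 420 − 95.225 × 2.8074 = 152.671 ms
Then RT(20) = 152.671 + 95.225 × log₂ 20 = 152.671 + 95.225 × 4.3219 ≈ 564.225 ms.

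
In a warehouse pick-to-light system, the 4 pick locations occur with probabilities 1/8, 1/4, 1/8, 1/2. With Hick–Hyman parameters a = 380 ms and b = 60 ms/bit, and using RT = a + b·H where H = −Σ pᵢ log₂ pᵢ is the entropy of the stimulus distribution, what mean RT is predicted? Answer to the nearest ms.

Each term −pᵢ log₂ pᵢ: 0.125·3 + 0.25·2 + 0.125·3 + 0.5·1; summed, H = 1.750 bits.
Mean RT = a + bH = 380 + 60·1.750 = 485.00 ms.

485 ms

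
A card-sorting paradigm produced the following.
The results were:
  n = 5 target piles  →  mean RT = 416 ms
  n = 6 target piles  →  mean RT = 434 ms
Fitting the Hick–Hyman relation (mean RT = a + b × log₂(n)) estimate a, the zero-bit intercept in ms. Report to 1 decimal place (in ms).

Slope: b = (434 − 416) / (log₂ 6 − log₂ 5) = 18/0.2630 = 68.432 ms/bit.
a = RT₁ − b·log₂ n₁ = 416 − 68.432 × 2.3219 = 257.106 ms.

257.1 ms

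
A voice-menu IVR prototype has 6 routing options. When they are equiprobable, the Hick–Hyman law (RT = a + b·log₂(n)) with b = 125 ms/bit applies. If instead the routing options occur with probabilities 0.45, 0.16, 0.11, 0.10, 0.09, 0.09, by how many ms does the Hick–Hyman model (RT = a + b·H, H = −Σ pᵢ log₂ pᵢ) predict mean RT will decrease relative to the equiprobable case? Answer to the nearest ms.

42 ms

The RT saving is b·ΔH. Equiprobable H₀ = log₂(6) = 2.5850 bits; with the given probabilities H = 2.2492 bits.
b·(H₀ − H) = 125 × (2.5850 − 2.2492) = 41.97 ms.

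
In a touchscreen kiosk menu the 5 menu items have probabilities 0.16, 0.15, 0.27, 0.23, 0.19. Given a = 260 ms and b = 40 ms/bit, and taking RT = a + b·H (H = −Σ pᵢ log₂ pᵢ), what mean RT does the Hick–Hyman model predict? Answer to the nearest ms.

351 ms

H = 0.16·log₂(1/0.16) + 0.15·log₂(1/0.15) + 0.27·log₂(1/0.27) + 0.23·log₂(1/0.23) + 0.19·log₂(1/0.19) = 2.2865 bits.
RT = 260 + 40 × 2.2865 = 351.46 ms.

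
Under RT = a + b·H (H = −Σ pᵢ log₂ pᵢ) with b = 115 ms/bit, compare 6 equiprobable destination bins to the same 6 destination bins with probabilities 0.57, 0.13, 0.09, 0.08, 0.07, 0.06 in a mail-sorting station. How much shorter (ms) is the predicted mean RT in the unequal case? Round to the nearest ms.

Equiprobable entropy H₀ = log₂ 6 = 2.5850 bits.
Skewed entropy H = −Σ pᵢ log₂ pᵢ = 1.9611 bits.
ΔRT = b·(H₀ − H) = 115 × 0.6238 = 71.74 ms.

72 ms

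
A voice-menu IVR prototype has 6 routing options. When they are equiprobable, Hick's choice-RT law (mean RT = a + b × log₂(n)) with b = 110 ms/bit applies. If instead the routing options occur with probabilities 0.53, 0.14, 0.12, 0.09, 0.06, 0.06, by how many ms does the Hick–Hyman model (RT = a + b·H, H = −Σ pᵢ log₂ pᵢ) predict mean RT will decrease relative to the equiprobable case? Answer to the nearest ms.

Equiprobable entropy H₀ = log₂ 6 = 2.5850 bits.
Skewed entropy H = −Σ pᵢ log₂ pᵢ = 2.0493 bits.
ΔRT = b·(H₀ − H) = 110 × 0.5356 = 58.92 ms.

59 ms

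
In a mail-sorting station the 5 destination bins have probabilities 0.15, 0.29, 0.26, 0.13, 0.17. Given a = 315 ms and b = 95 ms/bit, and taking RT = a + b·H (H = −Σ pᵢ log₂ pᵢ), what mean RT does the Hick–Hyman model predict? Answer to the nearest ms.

Entropy contributions −pᵢ log₂ pᵢ: 0.4105, 0.5179, 0.5053, 0.3826, 0.4346; sum H = 2.2510 bits.
RT = a + bH = 315 + 95·2.2510 = 528.84 ms.

529 ms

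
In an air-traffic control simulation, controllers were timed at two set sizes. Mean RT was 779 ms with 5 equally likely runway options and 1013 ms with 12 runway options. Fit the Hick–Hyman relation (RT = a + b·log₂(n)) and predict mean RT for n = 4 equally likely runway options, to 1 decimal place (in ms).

719.4 ms

Solve the two-equation system in a and b:
  b = (1013 − 779) / (log₂ 12 − log₂ 5) = 234 / (3.5850 − 2.3219) = 185.268 ms/bit
  a = 779 − 185.268 × 2.3219 = 348.821 ms
Then RT(4) = 348.821 + 185.268 × log₂ 4 = 348.821 + 185.268 × 2 ≈ 719.357 ms.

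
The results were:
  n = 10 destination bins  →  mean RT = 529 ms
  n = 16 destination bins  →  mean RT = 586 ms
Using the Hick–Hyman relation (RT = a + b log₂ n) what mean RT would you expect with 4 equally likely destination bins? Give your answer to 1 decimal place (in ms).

With log₂ n on the abscissa the relation is linear; from the two conditions:
  b = (586 − 529) / (log₂ 16 − log₂ 10) = 57 / (4 − 3.3219) = 84.062 ms/bit
  a = 529 − 84.062 × 3.3219 = 249.752 ms
Then RT(4) = 249.752 + 84.062 × log₂ 4 = 249.752 + 84.062 × 2 ≈ 417.876 ms.

417.9 ms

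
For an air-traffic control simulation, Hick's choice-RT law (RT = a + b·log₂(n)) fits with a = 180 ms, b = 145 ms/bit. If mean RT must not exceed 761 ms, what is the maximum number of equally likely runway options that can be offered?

16

145·log₂ n ≤ 761 − 180 = 581, giving log₂ n ≤ 4.0069 and n ≤ 16.077. The largest whole number is 16.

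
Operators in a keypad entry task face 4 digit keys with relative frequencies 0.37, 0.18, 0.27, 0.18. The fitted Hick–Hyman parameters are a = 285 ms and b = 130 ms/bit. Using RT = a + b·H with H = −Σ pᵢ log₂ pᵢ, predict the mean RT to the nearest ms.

Entropy contributions −pᵢ log₂ pᵢ: 0.5307, 0.4453, 0.5100, 0.4453; sum H = 1.9314 bits.
RT = a + bH = 285 + 130·1.9314 = 536.08 ms.

536 ms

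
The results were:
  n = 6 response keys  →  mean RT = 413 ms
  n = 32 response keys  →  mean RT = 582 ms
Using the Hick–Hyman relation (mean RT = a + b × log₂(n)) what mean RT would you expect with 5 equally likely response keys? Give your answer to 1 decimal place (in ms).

394.6 ms

Fit slope and intercept:
  b = (582 − 413) / (log₂ 32 − log₂ 6) = 169 / (5 − 2.5850) = 69.978 ms/bit
  a = 413 − 69.978 × 2.5850 = 232.109 ms
Then RT(5) = 232.109 + 69.978 × log₂ 5 = 232.109 + 69.978 × 2.3219 ≈ 394.593 ms.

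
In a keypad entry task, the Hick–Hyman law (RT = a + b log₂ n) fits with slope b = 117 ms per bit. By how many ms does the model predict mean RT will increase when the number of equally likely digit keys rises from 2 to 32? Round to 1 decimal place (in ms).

The intercept a cancels: ΔRT = b·(log₂ n₂ − log₂ n₁) = b·log₂(n₂/n₁).
log₂(32) − log₂(2) = log₂(32/2) = log₂(16) = 4.
ΔRT = 117 × 4.0000 = 468.000 ms.

468.0 ms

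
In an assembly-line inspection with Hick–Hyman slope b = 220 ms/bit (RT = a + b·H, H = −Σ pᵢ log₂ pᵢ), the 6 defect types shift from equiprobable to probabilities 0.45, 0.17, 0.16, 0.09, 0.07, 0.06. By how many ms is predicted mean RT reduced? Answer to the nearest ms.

85 ms

Equiprobable entropy H₀ = log₂ 6 = 2.5850 bits.
Skewed entropy H = −Σ pᵢ log₂ pᵢ = 2.2007 bits.
ΔRT = b·(H₀ − H) = 220 × 0.3842 = 84.53 ms.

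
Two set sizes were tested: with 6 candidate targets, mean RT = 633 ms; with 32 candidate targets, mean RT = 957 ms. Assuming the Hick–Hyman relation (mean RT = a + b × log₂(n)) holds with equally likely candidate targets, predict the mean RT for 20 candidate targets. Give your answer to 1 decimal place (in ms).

866.0 ms

RT is linear in log₂ n, so two points fix the line:
  b = (957 − 633) / (log₂ 32 − log₂ 6) = 324 / (5 − 2.5850) = 134.159 ms/bit
  a = 633 − 134.159 × 2.5850 = 286.203 ms
Then RT(20) = 286.203 + 134.159 × log₂ 20 = 286.203 + 134.159 × 4.3219 ≈ 866.030 ms.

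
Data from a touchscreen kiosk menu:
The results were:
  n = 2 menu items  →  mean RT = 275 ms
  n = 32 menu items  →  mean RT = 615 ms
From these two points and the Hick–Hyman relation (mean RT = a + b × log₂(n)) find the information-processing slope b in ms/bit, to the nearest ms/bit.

The slope on a log₂ axis is (615 − 275) / (5 − 1) = 85 ms/bit.

85 ms/bit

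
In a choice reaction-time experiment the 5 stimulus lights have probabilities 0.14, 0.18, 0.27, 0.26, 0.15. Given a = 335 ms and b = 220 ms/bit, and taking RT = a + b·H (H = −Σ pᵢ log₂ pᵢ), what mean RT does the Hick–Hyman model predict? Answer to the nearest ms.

834 ms

H = 0.14·log₂(1/0.14) + 0.18·log₂(1/0.18) + 0.27·log₂(1/0.27) + 0.26·log₂(1/0.26) + 0.15·log₂(1/0.15) = 2.2683 bits.
RT = 335 + 220 × 2.2683 = 834.02 ms.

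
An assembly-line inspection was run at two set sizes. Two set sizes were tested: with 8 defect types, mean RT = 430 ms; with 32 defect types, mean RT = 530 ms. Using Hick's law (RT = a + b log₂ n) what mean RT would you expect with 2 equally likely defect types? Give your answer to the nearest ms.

Fit slope and intercept:
  b = (530 − 430) / (log₂ 32 − log₂ 8) = 100 / (5 − 3) = 50 ms/bit
  a = 430 − 50 × 3 = 280 ms
Then RT(2) = 280 + 50 × log₂ 2 = 280 + 50 × 1 ≈ 330.000 ms.

330 ms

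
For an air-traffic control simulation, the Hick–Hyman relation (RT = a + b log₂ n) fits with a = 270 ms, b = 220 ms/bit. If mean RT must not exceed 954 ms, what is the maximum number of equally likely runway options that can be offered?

8

220·log₂ n ≤ 954 − 270 = 684, giving log₂ n ≤ 3.1091 and n ≤ 8.628. The largest whole number is 8.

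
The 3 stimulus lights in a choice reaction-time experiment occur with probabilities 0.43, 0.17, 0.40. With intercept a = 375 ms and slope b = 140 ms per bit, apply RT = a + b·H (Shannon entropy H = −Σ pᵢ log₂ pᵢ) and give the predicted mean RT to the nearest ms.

H = 0.43·log₂(1/0.43) + 0.17·log₂(1/0.17) + 0.40·log₂(1/0.40) = 1.4869 bits.
RT = 375 + 140 × 1.4869 = 583.17 ms.

583 ms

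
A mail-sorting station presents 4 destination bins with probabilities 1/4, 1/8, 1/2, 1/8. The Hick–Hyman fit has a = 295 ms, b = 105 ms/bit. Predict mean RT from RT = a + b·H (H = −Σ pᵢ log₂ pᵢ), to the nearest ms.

479 ms

H = −Σ pᵢ log₂ pᵢ = 0.25·2 + 0.125·3 + 0.5·1 + 0.125·3 = 1.750 bits.
RT = 295 + 105 × 1.750 = 478.75 ms.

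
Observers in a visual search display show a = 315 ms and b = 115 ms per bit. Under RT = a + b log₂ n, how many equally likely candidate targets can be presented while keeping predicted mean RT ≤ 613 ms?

6

Set 315 + 115·log₂ n ≤ 613 → log₂ n ≤ (613 − 315)/115 = 2.5913.
So n ≤ 2^2.5913 = 6.026; the largest integer n is 6.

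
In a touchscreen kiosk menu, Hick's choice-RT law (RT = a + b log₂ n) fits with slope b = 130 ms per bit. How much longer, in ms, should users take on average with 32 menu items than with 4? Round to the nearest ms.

390 ms

The intercept a cancels: ΔRT = b·(log₂ n₂ − log₂ n₁) = b·log₂(n₂/n₁).
log₂(32) − log₂(4) = log₂(32/4) = log₂(8) = 3.
ΔRT = 130 × 3.0000 = 390.000 ms.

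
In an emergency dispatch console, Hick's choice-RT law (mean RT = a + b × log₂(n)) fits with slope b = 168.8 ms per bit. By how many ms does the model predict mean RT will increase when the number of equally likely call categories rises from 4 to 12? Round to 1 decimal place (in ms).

Only the slope matters, since a is common to both: ΔRT = b·log₂(n₂/n₁).
log₂(12) − log₂(4) = 3.5850 − 2 = 1.5850.
ΔRT = 168.8 × 1.5850 = 267.542 ms.

267.5 ms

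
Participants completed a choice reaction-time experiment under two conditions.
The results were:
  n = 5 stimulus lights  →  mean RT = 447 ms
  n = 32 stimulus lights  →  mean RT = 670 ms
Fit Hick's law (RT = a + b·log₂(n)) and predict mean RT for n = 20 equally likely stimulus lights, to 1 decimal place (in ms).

Fit slope and intercept:
  b = (670 − 447) / (log₂ 32 − log₂ 5) = 223 / (5 − 2.3219) = 83.269 ms/bit
  a = 447 − 83.269 × 2.3219 = 253.656 ms
Then RT(20) = 253.656 + 83.269 × log₂ 20 = 253.656 + 83.269 × 4.3219 ≈ 613.538 ms.

613.5 ms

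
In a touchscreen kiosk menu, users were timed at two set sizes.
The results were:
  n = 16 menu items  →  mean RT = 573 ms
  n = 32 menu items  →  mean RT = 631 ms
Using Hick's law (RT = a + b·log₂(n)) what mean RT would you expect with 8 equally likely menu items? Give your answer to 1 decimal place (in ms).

515.0 ms

With log₂ n on the abscissa the relation is linear; from the two conditions:
  b = (631 − 573) / (log₂ 32 − log₂ 16) = 58 / (5 − 4) = 58.000 ms/bit
  a = 573 − 58.000 × 4 = 341.000 ms
Then RT(8) = 341.000 + 58.000 × log₂ 8 = 341.000 + 58.000 × 3 ≈ 515.000 ms.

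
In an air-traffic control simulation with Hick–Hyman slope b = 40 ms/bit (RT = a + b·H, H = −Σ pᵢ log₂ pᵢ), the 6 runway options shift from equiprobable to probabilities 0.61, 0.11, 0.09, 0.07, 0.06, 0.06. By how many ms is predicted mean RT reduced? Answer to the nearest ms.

29 ms

Equiprobable entropy H₀ = log₂ 6 = 2.5850 bits.
Skewed entropy H = −Σ pᵢ log₂ pᵢ = 1.8536 bits.
ΔRT = b·(H₀ − H) = 40 × 0.7314 = 29.26 ms.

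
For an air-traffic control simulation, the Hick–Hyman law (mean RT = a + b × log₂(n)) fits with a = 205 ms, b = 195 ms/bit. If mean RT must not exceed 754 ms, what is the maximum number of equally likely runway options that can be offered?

195·log₂ n ≤ 754 − 205 = 549, giving log₂ n ≤ 2.8154 and n ≤ 7.039. The largest whole number is 7.

7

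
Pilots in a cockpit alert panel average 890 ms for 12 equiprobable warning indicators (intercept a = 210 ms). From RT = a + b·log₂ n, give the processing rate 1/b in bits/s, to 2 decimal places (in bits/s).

Choice component = 890 − 210 = 680 ms over log₂(12) = 3.5850 bits.
b = 680 / 3.5850 = 189.681 ms/bit, so 1/b = 5.272 bits/s.

5.27 bits/s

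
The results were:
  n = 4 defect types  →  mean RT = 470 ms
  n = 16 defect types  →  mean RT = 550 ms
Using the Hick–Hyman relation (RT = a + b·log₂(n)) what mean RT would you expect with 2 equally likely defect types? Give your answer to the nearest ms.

430 ms

Fit slope and intercept:
  b = (550 − 470) / (log₂ 16 − log₂ 4) = 80 / (4 − 2) = 40 ms/bit
  a = 470 − 40 × 2 = 390 ms
Then RT(2) = 390 + 40 × log₂ 2 = 390 + 40 × 1 ≈ 430.000 ms.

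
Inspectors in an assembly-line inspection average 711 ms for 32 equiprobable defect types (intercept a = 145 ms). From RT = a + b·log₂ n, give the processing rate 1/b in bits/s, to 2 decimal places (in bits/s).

b = (711 − 145)/log₂ 32 = 566/5 = 113.200 ms per bit = 0.11320 s/bit; the reciprocal is 8.834 bits/s.

8.83 bits/s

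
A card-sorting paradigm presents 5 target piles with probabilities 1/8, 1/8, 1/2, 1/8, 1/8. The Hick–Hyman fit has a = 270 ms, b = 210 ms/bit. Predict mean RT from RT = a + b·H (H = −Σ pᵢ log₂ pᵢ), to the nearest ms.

Each term −pᵢ log₂ pᵢ: 0.125·3 + 0.125·3 + 0.5·1 + 0.125·3 + 0.125·3; summed, H = 2.000 bits.
Mean RT = a + bH = 270 + 210·2.000 = 690.00 ms.

690 ms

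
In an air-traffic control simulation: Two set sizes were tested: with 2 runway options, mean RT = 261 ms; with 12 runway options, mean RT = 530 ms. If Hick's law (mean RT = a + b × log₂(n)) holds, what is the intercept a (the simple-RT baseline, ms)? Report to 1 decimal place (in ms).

156.9 ms

b = (RT₂ − RT₁)/(log₂ n₂ − log₂ n₁) = (530 − 261)/(3.5850 − 1) = 104.063 ms/bit.
Intercept: a = 261 − 104.063·log₂(2) = 156.937 ms.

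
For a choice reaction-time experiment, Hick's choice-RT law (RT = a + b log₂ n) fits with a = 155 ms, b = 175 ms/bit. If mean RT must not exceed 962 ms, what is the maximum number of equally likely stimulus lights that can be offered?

24

Set 155 + 175·log₂ n ≤ 962 → log₂ n ≤ (962 − 155)/175 = 4.6114.
So n ≤ 2^4.6114 = 24.444; the largest integer n is 24.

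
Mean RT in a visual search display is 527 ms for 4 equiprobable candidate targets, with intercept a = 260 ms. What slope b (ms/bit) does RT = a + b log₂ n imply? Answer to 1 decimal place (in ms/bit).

4 alternatives carry log₂ 4 = 2 bits; the choice cost is 527 − 260 = 267 ms, so b = 267/2 = 133.500 ms/bit.

133.5 ms/bit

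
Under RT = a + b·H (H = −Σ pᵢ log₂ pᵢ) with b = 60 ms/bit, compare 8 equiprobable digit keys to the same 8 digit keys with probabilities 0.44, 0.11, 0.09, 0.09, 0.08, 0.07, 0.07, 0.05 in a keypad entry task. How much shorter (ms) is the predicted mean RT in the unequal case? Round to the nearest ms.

28 ms

The RT saving is b·ΔH. Equiprobable H₀ = log₂(8) = 3.0000 bits; with the given probabilities H = 2.5415 bits.
b·(H₀ − H) = 60 × (3.0000 − 2.5415) = 27.51 ms.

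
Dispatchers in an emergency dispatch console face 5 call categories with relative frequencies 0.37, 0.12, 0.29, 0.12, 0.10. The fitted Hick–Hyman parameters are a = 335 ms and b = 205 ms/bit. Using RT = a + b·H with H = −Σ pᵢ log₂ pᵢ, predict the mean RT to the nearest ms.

H = 0.37·log₂(1/0.37) + 0.12·log₂(1/0.12) + 0.29·log₂(1/0.29) + 0.12·log₂(1/0.12) + 0.10·log₂(1/0.10) = 2.1150 bits.
RT = 335 + 205 × 2.1150 = 768.57 ms.

769 ms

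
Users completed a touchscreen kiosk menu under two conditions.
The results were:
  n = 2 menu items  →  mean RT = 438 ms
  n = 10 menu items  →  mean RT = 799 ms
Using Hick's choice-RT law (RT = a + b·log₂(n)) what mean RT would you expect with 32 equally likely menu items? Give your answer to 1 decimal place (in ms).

Fit slope and intercept:
  b = (799 − 438) / (log₂ 10 − log₂ 2) = 361 / (3.3219 − 1) = 155.474 ms/bit
  a = 438 − 155.474 × 1 = 282.526 ms
Then RT(32) = 282.526 + 155.474 × log₂ 32 = 282.526 + 155.474 × 5 ≈ 1059.897 ms.

1059.9 ms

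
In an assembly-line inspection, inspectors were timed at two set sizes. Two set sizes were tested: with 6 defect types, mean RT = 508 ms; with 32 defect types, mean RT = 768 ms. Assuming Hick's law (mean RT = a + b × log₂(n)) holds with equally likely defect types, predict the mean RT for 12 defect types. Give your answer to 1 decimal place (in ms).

Fit slope and intercept:
  b = (768 − 508) / (log₂ 32 − log₂ 6) = 260 / (5 − 2.5850) = 107.659 ms/bit
  a = 508 − 107.659 × 2.5850 = 229.706 ms
Then RT(12) = 229.706 + 107.659 × log₂ 12 = 229.706 + 107.659 × 3.5850 ≈ 615.659 ms.

615.7 ms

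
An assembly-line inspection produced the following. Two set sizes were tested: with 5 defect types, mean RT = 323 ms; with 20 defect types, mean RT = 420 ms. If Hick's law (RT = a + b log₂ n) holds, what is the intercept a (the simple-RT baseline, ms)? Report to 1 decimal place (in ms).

b = (RT₂ − RT₁)/(log₂ n₂ − log₂ n₁) = (420 − 323)/(4.3219 − 2.3219) = 48.500 ms/bit.
a = RT₁ − b·log₂ n₁ = 323 − 48.500 × 2.3219 = 210.386 ms.

210.4 ms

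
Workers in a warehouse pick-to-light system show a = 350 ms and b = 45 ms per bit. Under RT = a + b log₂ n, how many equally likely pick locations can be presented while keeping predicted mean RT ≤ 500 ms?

Information budget: (500 − 350)/45 = 3.3333 bits, so n ≤ 2^3.3333 = 10.079 → at most 10.

10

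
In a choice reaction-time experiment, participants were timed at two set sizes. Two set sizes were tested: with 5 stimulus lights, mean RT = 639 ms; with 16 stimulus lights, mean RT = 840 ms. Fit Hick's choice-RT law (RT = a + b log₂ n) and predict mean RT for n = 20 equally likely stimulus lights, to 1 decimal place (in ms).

RT is linear in log₂ n, so two points fix the line:
  b = (840 − 639) / (log₂ 16 − log₂ 5) = 201 / (4 − 2.3219) = 119.780 ms/bit
  a = 639 − 119.780 × 2.3219 = 360.879 ms
Then RT(20) = 360.879 + 119.780 × log₂ 20 = 360.879 + 119.780 × 4.3219 ≈ 878.561 ms.

878.6 ms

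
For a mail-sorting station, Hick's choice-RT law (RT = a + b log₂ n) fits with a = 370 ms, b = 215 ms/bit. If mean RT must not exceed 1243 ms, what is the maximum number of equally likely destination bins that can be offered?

Set 370 + 215·log₂ n ≤ 1243 → log₂ n ≤ (1243 − 370)/215 = 4.0605.
So n ≤ 2^4.0605 = 16.685; the largest integer n is 16.

16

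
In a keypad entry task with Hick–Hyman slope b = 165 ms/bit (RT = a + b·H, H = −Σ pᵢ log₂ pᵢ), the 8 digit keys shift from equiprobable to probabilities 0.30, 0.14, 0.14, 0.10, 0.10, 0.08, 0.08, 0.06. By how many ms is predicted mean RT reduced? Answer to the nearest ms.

32 ms

The RT saving is b·ΔH. Equiprobable H₀ = log₂(8) = 3.0000 bits; with the given probabilities H = 2.8062 bits.
b·(H₀ − H) = 165 × (3.0000 − 2.8062) = 31.97 ms.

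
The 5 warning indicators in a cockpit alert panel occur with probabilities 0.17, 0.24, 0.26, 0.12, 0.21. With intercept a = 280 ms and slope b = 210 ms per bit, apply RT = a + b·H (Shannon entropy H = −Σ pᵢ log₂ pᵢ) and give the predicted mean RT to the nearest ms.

758 ms

Entropy contributions −pᵢ log₂ pᵢ: 0.4346, 0.4941, 0.5053, 0.3671, 0.4728; sum H = 2.2739 bits.
RT = a + bH = 280 + 210·2.2739 = 757.52 ms.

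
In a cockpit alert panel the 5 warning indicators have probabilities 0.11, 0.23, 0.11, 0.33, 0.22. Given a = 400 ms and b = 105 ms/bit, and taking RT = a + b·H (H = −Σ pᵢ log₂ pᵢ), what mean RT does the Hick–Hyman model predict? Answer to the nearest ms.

H = 0.11·log₂(1/0.11) + 0.23·log₂(1/0.23) + 0.11·log₂(1/0.11) + 0.33·log₂(1/0.33) + 0.22·log₂(1/0.22) = 2.1966 bits.
RT = 400 + 105 × 2.1966 = 630.65 ms.

631 ms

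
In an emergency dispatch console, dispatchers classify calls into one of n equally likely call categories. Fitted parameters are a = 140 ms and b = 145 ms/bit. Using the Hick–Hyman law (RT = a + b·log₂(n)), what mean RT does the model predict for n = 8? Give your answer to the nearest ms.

log₂(8) = 3 bits, so RT = 140 + 145 × 3 ≈ 575.000 ms.

575 ms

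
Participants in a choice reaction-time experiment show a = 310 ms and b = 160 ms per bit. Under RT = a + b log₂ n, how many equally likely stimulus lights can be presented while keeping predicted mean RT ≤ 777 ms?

7

160·log₂ n ≤ 777 − 310 = 467, giving log₂ n ≤ 2.9188 and n ≤ 7.562. The largest whole number is 7.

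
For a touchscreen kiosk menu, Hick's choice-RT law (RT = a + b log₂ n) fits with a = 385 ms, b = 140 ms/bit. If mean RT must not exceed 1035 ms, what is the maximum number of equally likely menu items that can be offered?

24

140·log₂ n ≤ 1035 − 385 = 650, giving log₂ n ≤ 4.6429 and n ≤ 24.983. The largest whole number is 24.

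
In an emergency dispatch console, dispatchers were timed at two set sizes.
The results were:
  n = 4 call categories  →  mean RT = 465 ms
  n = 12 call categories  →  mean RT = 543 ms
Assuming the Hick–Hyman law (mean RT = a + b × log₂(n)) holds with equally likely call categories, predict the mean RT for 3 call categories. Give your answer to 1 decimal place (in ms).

RT is linear in log₂ n, so two points fix the line:
  b = (543 − 465) / (log₂ 12 − log₂ 4) = 78 / (3.5850 − 2) = 49.213 ms/bit
  a = 465 − 49.213 × 2 = 366.575 ms
Then RT(3) = 366.575 + 49.213 × log₂ 3 = 366.575 + 49.213 × 1.5850 ≈ 444.575 ms.

444.6 ms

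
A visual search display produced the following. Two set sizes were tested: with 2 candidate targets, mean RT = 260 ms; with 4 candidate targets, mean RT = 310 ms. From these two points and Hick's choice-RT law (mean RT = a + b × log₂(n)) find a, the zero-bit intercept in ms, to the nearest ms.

The slope on a log₂ axis is (310 − 260) / (2 − 1) = 50 ms/bit.
a = RT₁ − b·log₂ n₁ = 260 − 50 × 1 = 210.000 ms.

210 ms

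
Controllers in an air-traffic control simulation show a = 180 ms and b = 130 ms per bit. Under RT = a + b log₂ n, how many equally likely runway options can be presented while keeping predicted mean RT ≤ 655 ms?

130·log₂ n ≤ 655 − 180 = 475, giving log₂ n ≤ 3.6538 and n ≤ 12.587. The largest whole number is 12.

12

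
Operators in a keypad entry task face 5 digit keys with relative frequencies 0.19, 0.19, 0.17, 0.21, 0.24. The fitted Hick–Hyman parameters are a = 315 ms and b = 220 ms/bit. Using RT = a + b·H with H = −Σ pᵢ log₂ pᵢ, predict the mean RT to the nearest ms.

Entropy contributions −pᵢ log₂ pᵢ: 0.4552, 0.4552, 0.4346, 0.4728, 0.4941; sum H = 2.3120 bits.
RT = a + bH = 315 + 220·2.3120 = 823.64 ms.

824 ms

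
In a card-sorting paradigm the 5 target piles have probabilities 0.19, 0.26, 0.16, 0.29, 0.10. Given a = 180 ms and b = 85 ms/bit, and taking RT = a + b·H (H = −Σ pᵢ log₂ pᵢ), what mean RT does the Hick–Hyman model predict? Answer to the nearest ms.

370 ms

H = 0.19·log₂(1/0.19) + 0.26·log₂(1/0.26) + 0.16·log₂(1/0.16) + 0.29·log₂(1/0.29) + 0.10·log₂(1/0.10) = 2.2336 bits.
RT = 180 + 85 × 2.2336 = 369.86 ms.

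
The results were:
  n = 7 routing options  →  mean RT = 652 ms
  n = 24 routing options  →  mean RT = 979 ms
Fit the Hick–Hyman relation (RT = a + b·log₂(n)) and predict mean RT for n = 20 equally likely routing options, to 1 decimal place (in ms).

With log₂ n on the abscissa the relation is linear; from the two conditions:
  b = (979 − 652) / (log₂ 24 − log₂ 7) = 327 / (4.5850 − 2.8074) = 183.955 ms/bit
  a = 652 − 183.955 × 2.8074 = 135.573 ms
Then RT(20) = 135.573 + 183.955 × log₂ 20 = 135.573 + 183.955 × 4.3219 ≈ 930.613 ms.

930.6 ms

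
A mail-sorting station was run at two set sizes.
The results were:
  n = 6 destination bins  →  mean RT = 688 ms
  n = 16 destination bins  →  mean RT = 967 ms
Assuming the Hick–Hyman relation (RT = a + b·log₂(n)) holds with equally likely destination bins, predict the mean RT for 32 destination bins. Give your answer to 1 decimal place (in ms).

With log₂ n on the abscissa the relation is linear; from the two conditions:
  b = (967 − 688) / (log₂ 16 − log₂ 6) = 279 / (4 − 2.5850) = 197.168 ms/bit
  a = 688 − 197.168 × 2.5850 = 178.328 ms
Then RT(32) = 178.328 + 197.168 × log₂ 32 = 178.328 + 197.168 × 5 ≈ 1164.168 ms.

1164.2 ms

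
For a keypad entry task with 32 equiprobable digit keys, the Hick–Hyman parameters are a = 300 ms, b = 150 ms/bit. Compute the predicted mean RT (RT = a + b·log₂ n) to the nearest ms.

1050 ms

log₂(32) = 5 bits, so RT = 300 + 150 × 5 ≈ 1050.000 ms.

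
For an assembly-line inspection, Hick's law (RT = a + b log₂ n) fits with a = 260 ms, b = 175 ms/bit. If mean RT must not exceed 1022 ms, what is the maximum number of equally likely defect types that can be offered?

20

175·log₂ n ≤ 1022 − 260 = 762, giving log₂ n ≤ 4.3543 and n ≤ 20.454. The largest whole number is 20.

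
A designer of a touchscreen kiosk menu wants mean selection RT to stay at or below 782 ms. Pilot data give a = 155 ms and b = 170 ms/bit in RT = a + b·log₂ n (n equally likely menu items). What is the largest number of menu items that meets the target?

12

Information budget: (782 − 155)/170 = 3.6882 bits, so n ≤ 2^3.6882 = 12.890 → at most 12.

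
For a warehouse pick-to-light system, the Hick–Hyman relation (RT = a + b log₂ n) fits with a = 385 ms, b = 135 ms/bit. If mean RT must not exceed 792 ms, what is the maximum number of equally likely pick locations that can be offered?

8

Set 385 + 135·log₂ n ≤ 792 → log₂ n ≤ (792 − 385)/135 = 3.0148.
So n ≤ 2^3.0148 = 8.083; the largest integer n is 8.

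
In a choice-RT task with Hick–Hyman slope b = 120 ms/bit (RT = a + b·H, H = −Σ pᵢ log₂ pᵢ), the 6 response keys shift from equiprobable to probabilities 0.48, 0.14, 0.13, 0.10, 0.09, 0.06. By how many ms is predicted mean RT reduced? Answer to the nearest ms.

49 ms

Equiprobable entropy H₀ = log₂ 6 = 2.5850 bits.
Skewed entropy H = −Σ pᵢ log₂ pᵢ = 2.1764 bits.
ΔRT = b·(H₀ − H) = 120 × 0.4086 = 49.03 ms.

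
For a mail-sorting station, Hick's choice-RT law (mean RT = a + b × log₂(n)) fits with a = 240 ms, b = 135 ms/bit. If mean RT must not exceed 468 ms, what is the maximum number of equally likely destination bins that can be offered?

135·log₂ n ≤ 468 − 240 = 228, giving log₂ n ≤ 1.6889 and n ≤ 3.224. The largest whole number is 3.

3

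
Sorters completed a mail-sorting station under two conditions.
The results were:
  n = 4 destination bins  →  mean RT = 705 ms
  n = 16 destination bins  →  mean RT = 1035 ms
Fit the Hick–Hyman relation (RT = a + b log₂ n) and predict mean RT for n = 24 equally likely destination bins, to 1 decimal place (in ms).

1131.5 ms

With log₂ n on the abscissa the relation is linear; from the two conditions:
  b = (1035 − 705) / (log₂ 16 − log₂ 4) = 330 / (4 − 2) = 165.000 ms/bit
  a = 705 − 165.000 × 2 = 375.000 ms
Then RT(24) = 375.000 + 165.000 × log₂ 24 = 375.000 + 165.000 × 4.5850 ≈ 1131.519 ms.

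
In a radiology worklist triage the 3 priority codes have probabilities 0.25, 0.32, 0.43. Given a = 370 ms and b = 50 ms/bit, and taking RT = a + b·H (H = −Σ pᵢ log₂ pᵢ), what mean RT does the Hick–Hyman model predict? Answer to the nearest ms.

447 ms

H = 0.25·log₂(1/0.25) + 0.32·log₂(1/0.32) + 0.43·log₂(1/0.43) = 1.5496 bits.
RT = 370 + 50 × 1.5496 = 447.48 ms.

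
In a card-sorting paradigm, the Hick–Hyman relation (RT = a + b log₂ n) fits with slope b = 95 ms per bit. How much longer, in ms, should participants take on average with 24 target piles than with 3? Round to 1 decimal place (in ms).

The intercept a cancels: ΔRT = b·(log₂ n₂ − log₂ n₁) = b·log₂(n₂/n₁).
log₂(24) − log₂(3) = log₂(24/3) = log₂(8) = 3.
ΔRT = 95 × 3.0000 = 285.000 ms.

285.0 ms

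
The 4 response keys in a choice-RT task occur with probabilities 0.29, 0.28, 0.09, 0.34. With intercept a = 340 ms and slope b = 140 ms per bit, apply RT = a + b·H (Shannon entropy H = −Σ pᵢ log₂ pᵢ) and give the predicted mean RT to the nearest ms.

Entropy contributions −pᵢ log₂ pᵢ: 0.5179, 0.5142, 0.3127, 0.5292; sum H = 1.8740 bits.
RT = a + bH = 340 + 140·1.8740 = 602.35 ms.

602 ms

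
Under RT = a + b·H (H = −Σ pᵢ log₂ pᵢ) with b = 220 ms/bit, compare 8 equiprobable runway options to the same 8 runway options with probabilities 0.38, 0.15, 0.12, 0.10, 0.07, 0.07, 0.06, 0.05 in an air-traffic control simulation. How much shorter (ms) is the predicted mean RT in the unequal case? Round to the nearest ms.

80 ms

The RT saving is b·ΔH. Equiprobable H₀ = log₂(8) = 3.0000 bits; with the given probabilities H = 2.6370 bits.
b·(H₀ − H) = 220 × (3.0000 − 2.6370) = 79.86 ms.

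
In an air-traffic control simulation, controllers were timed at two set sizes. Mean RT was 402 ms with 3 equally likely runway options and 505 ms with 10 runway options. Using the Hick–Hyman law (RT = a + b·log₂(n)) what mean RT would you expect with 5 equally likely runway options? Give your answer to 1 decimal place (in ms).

445.7 ms

Fit slope and intercept:
  b = (505 − 402) / (log₂ 10 − log₂ 3) = 103 / (3.3219 − 1.5850) = 59.299 ms/bit
  a = 402 − 59.299 × 1.5850 = 308.014 ms
Then RT(5) = 308.014 + 59.299 × log₂ 5 = 308.014 + 59.299 × 2.3219 ≈ 445.701 ms.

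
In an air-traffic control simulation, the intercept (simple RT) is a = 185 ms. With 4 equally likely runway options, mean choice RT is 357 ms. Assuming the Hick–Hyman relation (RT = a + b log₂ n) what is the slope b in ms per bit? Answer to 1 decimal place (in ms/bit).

86.0 ms/bit

log₂(4) = 2 bits.
b = (RT − a)/log₂ n = (357 − 185) / 2 = 86.000 ms/bit.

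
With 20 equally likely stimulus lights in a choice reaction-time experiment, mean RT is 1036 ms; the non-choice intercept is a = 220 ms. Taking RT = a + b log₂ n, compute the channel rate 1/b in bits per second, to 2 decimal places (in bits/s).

5.30 bits/s

Choice component = 1036 − 220 = 816 ms over log₂(20) = 4.3219 bits.
b = 816 / 4.3219 = 188.805 ms/bit, so 1/b = 5.296 bits/s.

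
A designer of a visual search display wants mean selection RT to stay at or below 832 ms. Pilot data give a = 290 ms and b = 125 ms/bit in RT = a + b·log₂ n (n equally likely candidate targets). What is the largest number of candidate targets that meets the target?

20

125·log₂ n ≤ 832 − 290 = 542, giving log₂ n ≤ 4.3360 and n ≤ 20.196. The largest whole number is 20.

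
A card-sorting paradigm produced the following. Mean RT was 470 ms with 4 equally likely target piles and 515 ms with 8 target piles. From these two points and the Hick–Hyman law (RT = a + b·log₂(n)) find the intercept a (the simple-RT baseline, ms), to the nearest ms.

380 ms

b = (RT₂ − RT₁)/(log₂ n₂ − log₂ n₁) = (515 − 470)/(3 − 2) = 45 ms/bit.
a = RT₁ − b·log₂ n₁ = 470 − 45 × 2 = 380.000 ms.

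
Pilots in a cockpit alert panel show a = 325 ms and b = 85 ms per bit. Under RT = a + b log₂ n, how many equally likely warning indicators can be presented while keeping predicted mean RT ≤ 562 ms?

6

85·log₂ n ≤ 562 − 325 = 237, giving log₂ n ≤ 2.7882 and n ≤ 6.908. The largest whole number is 6.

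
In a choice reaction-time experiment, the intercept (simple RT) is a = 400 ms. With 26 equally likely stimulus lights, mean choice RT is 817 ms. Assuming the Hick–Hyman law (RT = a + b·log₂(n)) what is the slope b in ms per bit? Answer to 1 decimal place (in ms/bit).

b = (817 − 400) / log₂(26) = 417 / 4.7004 = 88.715 ms/bit.

88.7 ms/bit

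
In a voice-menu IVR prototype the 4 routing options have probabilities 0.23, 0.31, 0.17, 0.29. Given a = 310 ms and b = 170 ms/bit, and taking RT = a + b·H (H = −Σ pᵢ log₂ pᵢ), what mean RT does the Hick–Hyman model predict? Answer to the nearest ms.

H = 0.23·log₂(1/0.23) + 0.31·log₂(1/0.31) + 0.17·log₂(1/0.17) + 0.29·log₂(1/0.29) = 1.9640 bits.
RT = 310 + 170 × 1.9640 = 643.87 ms.

644 ms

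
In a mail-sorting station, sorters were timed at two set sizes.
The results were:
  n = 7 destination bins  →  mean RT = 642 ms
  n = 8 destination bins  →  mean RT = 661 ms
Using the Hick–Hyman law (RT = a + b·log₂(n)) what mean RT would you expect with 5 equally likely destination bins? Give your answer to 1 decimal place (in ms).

RT is linear in log₂ n, so two points fix the line:
  b = (661 − 642) / (log₂ 8 − log₂ 7) = 19 / (3 − 2.8074) = 98.627 ms/bit
  a = 642 − 98.627 × 2.8074 = 365.119 ms
Then RT(5) = 365.119 + 98.627 × log₂ 5 = 365.119 + 98.627 × 2.3219 ≈ 594.124 ms.

594.1 ms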